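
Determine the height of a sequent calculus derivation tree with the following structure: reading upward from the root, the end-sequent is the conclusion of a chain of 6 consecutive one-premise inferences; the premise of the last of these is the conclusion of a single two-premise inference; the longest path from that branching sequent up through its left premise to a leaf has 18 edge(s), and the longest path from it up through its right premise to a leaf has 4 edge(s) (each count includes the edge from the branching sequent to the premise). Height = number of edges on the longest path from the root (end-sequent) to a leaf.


Longest path through the left premise: 18 edges (measured from the branching sequent)
Longest path through the right premise: 4 edges
Height of the subtree rooted at the branching sequent: max(18, 4) = 18
The branching sequent sits 6 edges above the root (the chain of one-premise inferences), so height = 18 + 6 = 24

24


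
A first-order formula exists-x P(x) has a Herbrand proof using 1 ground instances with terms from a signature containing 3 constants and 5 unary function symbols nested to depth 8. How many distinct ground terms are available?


Herbrand terms by depth:
Depth 0: 3 constants
Depth 1: 15 new terms (running total: 18)
Depth 2: 75 new terms (running total: 93)
Depth 3: 375 new terms (running total: 468)
Depth 4: 1875 new terms (running total: 2343)
Depth 5: 9375 new terms (running total: 11718)
Depth 6: 46875 new terms (running total: 58593)
Depth 7: 234375 new terms (running total: 292968)
Depth 8: 1171875 new terms (running total: 1464843)
Total distinct ground terms = 1464843

1464843


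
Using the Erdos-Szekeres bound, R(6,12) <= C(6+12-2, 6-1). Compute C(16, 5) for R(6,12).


R(6,12) <= C(6+12-2, 6-1) = C(16, 5)
C(16, 5) = 16! / (5! * 11!)
= 4368

4368


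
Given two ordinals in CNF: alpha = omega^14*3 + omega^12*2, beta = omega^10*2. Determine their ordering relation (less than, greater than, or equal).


Compare term by term from highest exponent:
alpha = omega^14*3 + omega^12*2
beta = omega^10*2
Term 1: alpha has omega^14*3, beta has omega^10*2
Term 2: alpha has omega^12*2, beta has omega^0*0
Result: alpha > beta

alpha > beta


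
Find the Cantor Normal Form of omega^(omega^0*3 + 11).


omega^(omega^0*3 + 11):
omega^0 = 1, so the exponent is 3 + 11 = 14 (finite ordinal addition).
Result = omega^14, already a single CNF term.

omega^14


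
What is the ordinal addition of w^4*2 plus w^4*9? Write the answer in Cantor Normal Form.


Ordinal addition w^4*2 + w^4*9:
Both terms have the same exponent 4.
w^e*c + w^e*d = w^e*(c+d).
Result = w^4*(2+9) = w^4*11

w^4*11


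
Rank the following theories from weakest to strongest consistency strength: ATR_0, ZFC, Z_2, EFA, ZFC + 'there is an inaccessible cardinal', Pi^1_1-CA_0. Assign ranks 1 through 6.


Ordering by consistency strength:
1. EFA
2. ATR_0
3. Pi^1_1-CA_0
4. Z_2
5. ZFC
6. ZFC + 'there is an inaccessible cardinal'


ATR_0=2, ZFC=5, Z_2=4, EFA=1, ZFC + 'there is an inaccessible cardinal'=6, Pi^1_1-CA_0=3


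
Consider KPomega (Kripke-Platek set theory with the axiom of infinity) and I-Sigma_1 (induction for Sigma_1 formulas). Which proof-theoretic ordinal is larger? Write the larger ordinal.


Proof-theoretic ordinal of KPomega (Kripke-Platek set theory with the axiom of infinity): psi_0(epsilon_{Omega+1})
Proof-theoretic ordinal of I-Sigma_1 (induction for Sigma_1 formulas): omega^omega
Comparing: omega^omega < psi_0(epsilon_{Omega+1}).
The larger ordinal is psi_0(epsilon_{Omega+1}) (from KPomega (Kripke-Platek set theory with the axiom of infinity)).

psi_0(epsilon_{Omega+1})


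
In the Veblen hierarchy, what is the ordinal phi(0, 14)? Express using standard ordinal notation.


phi(0, 14):
phi(0, beta) = omega^beta by definition.
phi(0, 14) = omega^14

omega^14


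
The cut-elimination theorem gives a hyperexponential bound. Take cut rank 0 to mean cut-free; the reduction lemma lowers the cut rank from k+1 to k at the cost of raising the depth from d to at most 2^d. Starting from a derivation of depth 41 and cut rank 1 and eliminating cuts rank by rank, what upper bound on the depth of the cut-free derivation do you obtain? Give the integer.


Each rank reduction sends depth d to at most 2^d; cut rank r needs r reductions.
2_0(41) = 41
2_1(41) = 2^41 = 2199023255552
Cut-free depth bound = 2199023255552

2199023255552


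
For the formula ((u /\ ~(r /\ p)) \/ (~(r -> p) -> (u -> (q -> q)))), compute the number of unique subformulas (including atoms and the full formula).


Formula: ((u /\ ~(r /\ p)) \/ (~(r -> p) -> (u -> (q -> q))))
Subformulas found:
  1. r
  2. q
  3. u
  4. p
  5. (r /\ p)
  6. (r -> p)
  7. (q -> q)
  8. ~(r /\ p)
  9. ~(r -> p)
  10. (u -> (q -> q))
  11. (u /\ ~(r /\ p))
  12. (~(r -> p) -> (u -> (q -> q)))
  13. ((u /\ ~(r /\ p)) \/ (~(r -> p) -> (u -> (q -> q))))
Total distinct subformulas = 13

13


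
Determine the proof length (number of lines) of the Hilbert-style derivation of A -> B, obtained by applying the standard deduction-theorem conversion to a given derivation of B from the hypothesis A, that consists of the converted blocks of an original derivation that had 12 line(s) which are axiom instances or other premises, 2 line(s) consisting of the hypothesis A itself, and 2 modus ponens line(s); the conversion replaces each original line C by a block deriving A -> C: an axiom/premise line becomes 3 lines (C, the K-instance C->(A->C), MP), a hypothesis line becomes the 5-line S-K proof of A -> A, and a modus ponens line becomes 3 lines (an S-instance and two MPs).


Deduction-theorem conversion, block by block:
- 12 axiom/premise lines -> 3 lines each = 36
- 2 hypothesis lines -> 5 lines each (identity proof A->A) = 10
- 2 MP lines -> 3 lines each (S-instance, MP, MP) = 6
Total = 36 + 10 + 6 = 52 lines.

52


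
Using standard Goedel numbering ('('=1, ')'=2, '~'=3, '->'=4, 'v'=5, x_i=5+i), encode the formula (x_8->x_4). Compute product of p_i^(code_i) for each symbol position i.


Formula: (x_8->x_4)
Symbol codes: [1, 13, 4, 9, 2]
Primes: [2, 3, 5, 7, 11]
p_1^1 = 2^1 = 2
p_2^13 = 3^13 = 1594323
p_3^4 = 5^4 = 625
p_4^9 = 7^9 = 40353607
p_5^2 = 11^2 = 121
Product = 9730923420675476250

9730923420675476250


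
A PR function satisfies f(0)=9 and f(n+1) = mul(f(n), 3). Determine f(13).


f(0) = 9
f(1) = mul(f(0), 3) = mul(9, 3) = 27
f(2) = mul(f(1), 3) = mul(27, 3) = 81
f(3) = mul(f(2), 3) = mul(81, 3) = 243
f(4) = mul(f(3), 3) = mul(243, 3) = 729
f(5) = mul(f(4), 3) = mul(729, 3) = 2187
f(6) = mul(f(5), 3) = mul(2187, 3) = 6561
f(7) = mul(f(6), 3) = mul(6561, 3) = 19683
f(8) = mul(f(7), 3) = mul(19683, 3) = 59049
f(9) = mul(f(8), 3) = mul(59049, 3) = 177147
f(10) = mul(f(9), 3) = mul(177147, 3) = 531441
f(11) = mul(f(10), 3) = mul(531441, 3) = 1594323
f(12) = mul(f(11), 3) = mul(1594323, 3) = 4782969
f(13) = mul(f(12), 3) = mul(4782969, 3) = 14348907


14348907


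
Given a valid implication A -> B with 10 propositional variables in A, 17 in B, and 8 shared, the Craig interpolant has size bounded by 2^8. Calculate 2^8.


Shared atoms = 8
Craig interpolant size bound = 2^8
= 256

256


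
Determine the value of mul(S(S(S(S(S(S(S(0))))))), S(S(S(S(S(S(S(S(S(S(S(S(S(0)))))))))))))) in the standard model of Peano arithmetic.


mul(S^7(0), S^13(0)):
S^7(0) = 7
S^13(0) = 13
7 * 13 = 91

91


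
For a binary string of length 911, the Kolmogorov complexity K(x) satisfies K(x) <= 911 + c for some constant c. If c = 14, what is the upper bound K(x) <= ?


K(x) <= |x| + c = 911 + 14 = 925

925


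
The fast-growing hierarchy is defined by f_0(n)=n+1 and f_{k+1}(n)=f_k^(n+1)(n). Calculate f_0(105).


f_0(105) = 105 + 1 = 106

106


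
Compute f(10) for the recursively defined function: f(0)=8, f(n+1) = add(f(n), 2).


f(0) = 8
f(1) = add(f(0), 2) = add(8, 2) = 10
f(2) = add(f(1), 2) = add(10, 2) = 12
f(3) = add(f(2), 2) = add(12, 2) = 14
f(4) = add(f(3), 2) = add(14, 2) = 16
f(5) = add(f(4), 2) = add(16, 2) = 18
f(6) = add(f(5), 2) = add(18, 2) = 20
f(7) = add(f(6), 2) = add(20, 2) = 22
f(8) = add(f(7), 2) = add(22, 2) = 24
f(9) = add(f(8), 2) = add(24, 2) = 26
f(10) = add(f(9), 2) = add(26, 2) = 28


28


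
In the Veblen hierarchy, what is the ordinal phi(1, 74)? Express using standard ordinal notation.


phi(1, 74):
phi(1, beta) = epsilon_beta (the beta-th epsilon number).
phi(1, 74) = epsilon_74

epsilon_74


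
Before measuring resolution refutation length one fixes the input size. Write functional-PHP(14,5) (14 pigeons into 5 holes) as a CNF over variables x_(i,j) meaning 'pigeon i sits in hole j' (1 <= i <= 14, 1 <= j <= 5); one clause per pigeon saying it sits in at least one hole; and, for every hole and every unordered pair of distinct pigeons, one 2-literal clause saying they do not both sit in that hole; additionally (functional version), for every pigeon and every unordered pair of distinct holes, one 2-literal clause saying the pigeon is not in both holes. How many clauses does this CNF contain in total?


functional-PHP(14,5): 14 pigeons, 5 holes, 14*5 = 70 variables.
- pigeon clauses: one per pigeon -> 14 clauses
- hole clauses: 5 holes * C(14,2) = 5 * 91 -> 455 clauses
- functional clauses: 14 pigeons * C(5,2) = 14 * 10 -> 140 clauses
Total clauses = 14 + 455 + 140 = 609

609


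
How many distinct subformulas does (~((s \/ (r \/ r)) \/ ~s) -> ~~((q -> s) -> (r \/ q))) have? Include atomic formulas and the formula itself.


Formula: (~((s \/ (r \/ r)) \/ ~s) -> ~~((q -> s) -> (r \/ q)))
Subformulas found:
  1. q
  2. s
  3. r
  4. ~s
  5. (r \/ r)
  6. (r \/ q)
  7. (q -> s)
  8. (s \/ (r \/ r))
  9. ((q -> s) -> (r \/ q))
  10. ~((q -> s) -> (r \/ q))
  11. ((s \/ (r \/ r)) \/ ~s)
  12. ~((s \/ (r \/ r)) \/ ~s)
  13. ~~((q -> s) -> (r \/ q))
  14. (~((s \/ (r \/ r)) \/ ~s) -> ~~((q -> s) -> (r \/ q)))
Total distinct subformulas = 14

14


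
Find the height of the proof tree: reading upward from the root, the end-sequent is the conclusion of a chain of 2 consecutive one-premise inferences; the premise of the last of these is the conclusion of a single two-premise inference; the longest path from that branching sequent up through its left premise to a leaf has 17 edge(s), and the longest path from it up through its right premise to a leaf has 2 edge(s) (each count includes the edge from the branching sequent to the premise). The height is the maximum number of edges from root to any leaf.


Longest path through the left premise: 17 edges (measured from the branching sequent)
Longest path through the right premise: 2 edges
Height of the subtree rooted at the branching sequent: max(17, 2) = 17
The branching sequent sits 2 edges above the root (the chain of one-premise inferences), so height = 17 + 2 = 19

19


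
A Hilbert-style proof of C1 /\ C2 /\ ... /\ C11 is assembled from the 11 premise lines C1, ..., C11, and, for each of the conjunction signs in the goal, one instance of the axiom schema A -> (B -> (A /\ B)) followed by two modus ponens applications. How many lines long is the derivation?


Conjoining 11 premises:
- 11 premise lines
- the goal has 10 conjunction signs; each costs 1 axiom instance + 2 MP = 3 lines: 3 * 10 = 30
Total = 11 + 30 = 41 lines.

41


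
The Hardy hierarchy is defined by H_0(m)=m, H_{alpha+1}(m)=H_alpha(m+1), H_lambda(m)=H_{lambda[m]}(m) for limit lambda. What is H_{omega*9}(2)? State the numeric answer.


H_{omega*9}(2):
For the Hardy hierarchy, H_{omega*k}(n) = 2^k * n.
2^9 = 512.
512 * 2 = 1024

1024


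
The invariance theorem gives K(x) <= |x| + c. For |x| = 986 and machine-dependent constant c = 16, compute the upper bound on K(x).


K(x) <= |x| + c = 986 + 16 = 1002

1002


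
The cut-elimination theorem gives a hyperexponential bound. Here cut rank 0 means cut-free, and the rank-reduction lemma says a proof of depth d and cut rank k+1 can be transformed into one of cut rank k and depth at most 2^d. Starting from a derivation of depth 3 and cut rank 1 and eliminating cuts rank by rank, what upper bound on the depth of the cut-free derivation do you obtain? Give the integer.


Each rank reduction sends depth d to at most 2^d; cut rank r needs r reductions.
2_0(3) = 3
2_1(3) = 2^3 = 8
Cut-free depth bound = 8

8


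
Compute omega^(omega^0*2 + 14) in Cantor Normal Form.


omega^(omega^0*2 + 14):
omega^0 = 1, so the exponent is 2 + 14 = 16 (finite ordinal addition).
Result = omega^16, already a single CNF term.

omega^16


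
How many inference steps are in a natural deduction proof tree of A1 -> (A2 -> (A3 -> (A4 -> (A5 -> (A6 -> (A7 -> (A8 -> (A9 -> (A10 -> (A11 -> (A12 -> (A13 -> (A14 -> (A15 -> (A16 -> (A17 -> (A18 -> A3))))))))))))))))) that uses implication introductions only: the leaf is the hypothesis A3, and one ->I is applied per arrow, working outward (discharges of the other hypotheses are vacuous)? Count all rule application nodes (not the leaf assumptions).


The formula has 18 arrows (->); its innermost consequent A3 is one of the antecedents,
so the proof starts from the hypothesis leaf A3 (not a rule application) and closes one arrow per ->I.
Building A1 -> (A2 -> (A3 -> (A4 -> (A5 -> (A6 -> (A7 -> (A8 -> (A9 -> (A10 -> (A11 -> (A12 -> (A13 -> (A14 -> (A15 -> (A16 -> (A17 -> (A18 -> A3))))))))))))))))) therefore takes 18 nested implication introductions.
Total inference nodes = 18

18


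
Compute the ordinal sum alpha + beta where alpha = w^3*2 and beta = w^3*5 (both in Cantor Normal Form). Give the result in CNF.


Ordinal addition w^3*2 + w^3*5:
Both terms have the same exponent 3.
w^e*c + w^e*d = w^e*(c+d).
Result = w^3*(2+5) = w^3*7

w^3*7


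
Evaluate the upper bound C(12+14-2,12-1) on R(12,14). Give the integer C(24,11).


R(12,14) <= C(12+14-2, 12-1) = C(24, 11)
C(24, 11) = 24! / (11! * 13!)
= 2496144

2496144


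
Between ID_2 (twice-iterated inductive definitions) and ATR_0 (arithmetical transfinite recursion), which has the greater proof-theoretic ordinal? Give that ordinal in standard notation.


Proof-theoretic ordinal of ID_2 (twice-iterated inductive definitions): psi_0(epsilon_{Omega_2+1})
Proof-theoretic ordinal of ATR_0 (arithmetical transfinite recursion): Gamma_0
Comparing: Gamma_0 < psi_0(epsilon_{Omega_2+1}).
The larger ordinal is psi_0(epsilon_{Omega_2+1}) (from ID_2 (twice-iterated inductive definitions)).

psi_0(epsilon_{Omega_2+1})


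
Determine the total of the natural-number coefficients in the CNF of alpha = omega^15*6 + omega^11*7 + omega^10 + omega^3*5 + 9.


CNF: omega^15*6 + omega^11*7 + omega^10 + omega^3*5 + 9
Coefficients: 6 + 7 + 1 + 5 + 9 = 28

28


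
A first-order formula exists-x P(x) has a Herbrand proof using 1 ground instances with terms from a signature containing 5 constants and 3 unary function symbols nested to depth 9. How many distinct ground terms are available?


Herbrand terms by depth:
Depth 0: 5 constants
Depth 1: 15 new terms (running total: 20)
Depth 2: 45 new terms (running total: 65)
Depth 3: 135 new terms (running total: 200)
Depth 4: 405 new terms (running total: 605)
Depth 5: 1215 new terms (running total: 1820)
Depth 6: 3645 new terms (running total: 5465)
Depth 7: 10935 new terms (running total: 16400)
Depth 8: 32805 new terms (running total: 49205)
Depth 9: 98415 new terms (running total: 147620)
Total distinct ground terms = 147620

147620


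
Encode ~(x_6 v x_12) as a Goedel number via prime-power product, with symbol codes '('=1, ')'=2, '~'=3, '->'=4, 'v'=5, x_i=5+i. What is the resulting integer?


Formula: ~(x_6 v x_12)
Symbol codes: [3, 1, 11, 5, 17, 2]
Primes: [2, 3, 5, 7, 11, 13]
p_1^3 = 2^3 = 8
p_2^1 = 3^1 = 3
p_3^11 = 5^11 = 48828125
p_4^5 = 7^5 = 16807
p_5^17 = 11^17 = 505447028499293771
p_6^2 = 13^2 = 169
Product = 1682417750566300241196437109375000

1682417750566300241196437109375000


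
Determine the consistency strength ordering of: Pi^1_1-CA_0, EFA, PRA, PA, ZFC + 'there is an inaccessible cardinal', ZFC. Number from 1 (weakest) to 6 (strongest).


Ordering by consistency strength:
1. EFA
2. PRA
3. PA
4. Pi^1_1-CA_0
5. ZFC
6. ZFC + 'there is an inaccessible cardinal'


Pi^1_1-CA_0=4, EFA=1, PRA=2, PA=3, ZFC + 'there is an inaccessible cardinal'=6, ZFC=5


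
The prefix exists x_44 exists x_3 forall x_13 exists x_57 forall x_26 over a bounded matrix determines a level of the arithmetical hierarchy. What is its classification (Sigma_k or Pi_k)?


Leading quantifier is exists, so the class is Sigma.
Number of quantifier blocks = alternations + 1 = 3 + 1 = 4.
Classification: Sigma_4

Sigma_4


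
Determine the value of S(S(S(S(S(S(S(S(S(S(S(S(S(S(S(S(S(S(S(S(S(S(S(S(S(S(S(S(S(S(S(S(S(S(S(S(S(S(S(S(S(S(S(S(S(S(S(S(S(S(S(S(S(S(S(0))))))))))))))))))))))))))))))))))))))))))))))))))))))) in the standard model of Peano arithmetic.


Counting successors applied to 0:
55 applications of S to 0 = 55

55


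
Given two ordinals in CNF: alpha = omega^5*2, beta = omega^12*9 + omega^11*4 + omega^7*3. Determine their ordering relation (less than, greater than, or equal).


Compare term by term from highest exponent:
alpha = omega^5*2
beta = omega^12*9 + omega^11*4 + omega^7*3
Term 1: alpha has omega^5*2, beta has omega^12*9
Term 2: alpha has omega^0*0, beta has omega^11*4
Term 3: alpha has omega^0*0, beta has omega^7*3
Result: alpha < beta

alpha < beta


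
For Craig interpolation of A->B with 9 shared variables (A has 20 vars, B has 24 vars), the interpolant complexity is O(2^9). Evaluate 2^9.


Shared atoms = 9
Craig interpolant size bound = 2^9
= 512

512


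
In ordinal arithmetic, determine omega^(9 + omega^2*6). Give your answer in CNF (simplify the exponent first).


omega^(9 + omega^2*6):
In ordinal addition a term is absorbed by a following term of strictly larger exponent: 0 < 2, so 9 + omega^2*6 = omega^2*6.
omega raised to a CNF ordinal is a single CNF term: Result = omega^(omega^2*6)

omega^(omega^2*6)


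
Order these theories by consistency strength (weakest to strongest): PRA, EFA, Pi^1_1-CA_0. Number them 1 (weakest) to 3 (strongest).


Ordering by consistency strength:
1. EFA
2. PRA
3. Pi^1_1-CA_0


PRA=2, EFA=1, Pi^1_1-CA_0=3


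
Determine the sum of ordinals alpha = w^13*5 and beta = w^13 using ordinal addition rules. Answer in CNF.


Ordinal addition w^13*5 + w^13:
Both terms have the same exponent 13.
w^e*c + w^e*d = w^e*(c+d).
Result = w^13*(5+1) = w^13*6

w^13*6


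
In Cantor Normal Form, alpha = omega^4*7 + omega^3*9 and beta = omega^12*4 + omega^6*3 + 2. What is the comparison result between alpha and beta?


Compare term by term from highest exponent:
alpha = omega^4*7 + omega^3*9
beta = omega^12*4 + omega^6*3 + 2
Term 1: alpha has omega^4*7, beta has omega^12*4
Term 2: alpha has omega^3*9, beta has omega^6*3
Term 3: alpha has omega^0*0, beta has omega^0*2
Result: alpha < beta

alpha < beta


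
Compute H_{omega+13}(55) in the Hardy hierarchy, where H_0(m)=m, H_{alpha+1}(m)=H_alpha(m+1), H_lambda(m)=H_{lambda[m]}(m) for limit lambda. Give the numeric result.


H_{omega+13}(55):
Unwind the 13 successor steps: H_{omega+13}(55) = H_omega(55+13) = H_omega(68).
H_omega(m) = H_m(m) = m + m = 2m.
Result = 2 * 68 = 136

136


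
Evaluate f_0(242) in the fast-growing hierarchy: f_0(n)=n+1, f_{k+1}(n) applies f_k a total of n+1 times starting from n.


f_0(242) = 242 + 1 = 243

243


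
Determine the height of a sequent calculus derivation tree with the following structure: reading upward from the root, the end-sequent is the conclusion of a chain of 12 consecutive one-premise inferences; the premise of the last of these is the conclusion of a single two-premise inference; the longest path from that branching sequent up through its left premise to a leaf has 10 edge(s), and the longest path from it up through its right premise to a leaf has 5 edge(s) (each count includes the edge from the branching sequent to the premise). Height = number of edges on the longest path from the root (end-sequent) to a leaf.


Longest path through the left premise: 10 edges (measured from the branching sequent)
Longest path through the right premise: 5 edges
Height of the subtree rooted at the branching sequent: max(10, 5) = 10
The branching sequent sits 12 edges above the root (the chain of one-premise inferences), so height = 10 + 12 = 22

22


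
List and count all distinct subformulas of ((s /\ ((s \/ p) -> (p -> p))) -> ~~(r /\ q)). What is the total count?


Formula: ((s /\ ((s \/ p) -> (p -> p))) -> ~~(r /\ q))
Subformulas found:
  1. q
  2. s
  3. r
  4. p
  5. (p -> p)
  6. (r /\ q)
  7. (s \/ p)
  8. ~(r /\ q)
  9. ~~(r /\ q)
  10. ((s \/ p) -> (p -> p))
  11. (s /\ ((s \/ p) -> (p -> p)))
  12. ((s /\ ((s \/ p) -> (p -> p))) -> ~~(r /\ q))
Total distinct subformulas = 12

12


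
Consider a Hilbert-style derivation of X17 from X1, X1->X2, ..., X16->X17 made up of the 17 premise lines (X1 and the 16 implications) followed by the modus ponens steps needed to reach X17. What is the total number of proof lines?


We have 17 premise lines: X1 and 16 implications.
Each implication is detached once by MP, giving 16 MP lines.
17 premise lines + 16 MP lines = 33 total lines.

33


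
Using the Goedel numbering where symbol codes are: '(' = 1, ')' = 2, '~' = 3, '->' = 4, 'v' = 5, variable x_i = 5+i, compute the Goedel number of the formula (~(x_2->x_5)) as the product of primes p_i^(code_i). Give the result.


Formula: (~(x_2->x_5))
Symbol codes: [1, 3, 1, 7, 4, 10, 2, 2]
Primes: [2, 3, 5, 7, 11, 13, 17, 19]
p_1^1 = 2^1 = 2
p_2^3 = 3^3 = 27
p_3^1 = 5^1 = 5
p_4^7 = 7^7 = 823543
p_5^4 = 11^4 = 14641
p_6^10 = 13^10 = 137858491849
p_7^2 = 17^2 = 289
p_8^2 = 19^2 = 361
Product = 46823012577076810737362910210

46823012577076810737362910210


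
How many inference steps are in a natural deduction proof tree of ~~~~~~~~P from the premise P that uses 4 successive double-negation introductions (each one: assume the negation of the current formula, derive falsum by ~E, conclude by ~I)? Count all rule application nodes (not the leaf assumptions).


Each double-negation introduction (from C infer ~~C) uses 2 inference nodes: one ~E (C and ~C give falsum) and one ~I (discharge ~C).
4 double negations = 4 * 2 = 8 inference nodes.

8


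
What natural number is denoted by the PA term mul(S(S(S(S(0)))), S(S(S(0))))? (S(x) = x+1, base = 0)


mul(S^4(0), S^3(0)):
S^4(0) = 4
S^3(0) = 3
4 * 3 = 12

12


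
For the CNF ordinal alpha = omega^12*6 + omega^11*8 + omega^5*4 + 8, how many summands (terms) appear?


CNF: omega^12*6 + omega^11*8 + omega^5*4 + 8
Count the summands separated by '+':
  term 1: omega^12*6
  term 2: omega^11*8
  term 3: omega^5*4
  term 4: 8
Total terms = 4

4


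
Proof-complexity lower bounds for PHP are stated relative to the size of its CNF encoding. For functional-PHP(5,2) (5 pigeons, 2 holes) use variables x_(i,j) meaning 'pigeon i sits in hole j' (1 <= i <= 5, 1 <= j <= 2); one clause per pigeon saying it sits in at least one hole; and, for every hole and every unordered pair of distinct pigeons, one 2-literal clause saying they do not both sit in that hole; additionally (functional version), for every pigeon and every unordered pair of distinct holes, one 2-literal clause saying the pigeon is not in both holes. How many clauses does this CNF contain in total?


functional-PHP(5,2): 5 pigeons, 2 holes, 5*2 = 10 variables.
- pigeon clauses: one per pigeon -> 5 clauses
- hole clauses: 2 holes * C(5,2) = 2 * 10 -> 20 clauses
- functional clauses: 5 pigeons * C(2,2) = 5 * 1 -> 5 clauses
Total clauses = 5 + 20 + 5 = 30

30


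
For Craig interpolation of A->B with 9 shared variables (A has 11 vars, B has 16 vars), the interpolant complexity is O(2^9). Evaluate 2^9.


Shared atoms = 9
Craig interpolant size bound = 2^9
= 512

512


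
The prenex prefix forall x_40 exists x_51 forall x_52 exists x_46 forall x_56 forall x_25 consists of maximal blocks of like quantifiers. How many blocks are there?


Alternations = 4.
Blocks = alternations + 1 = 5

5


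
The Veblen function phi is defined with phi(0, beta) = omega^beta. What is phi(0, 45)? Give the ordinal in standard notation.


phi(0, 45):
phi(0, beta) = omega^beta by definition.
phi(0, 45) = omega^45

omega^45


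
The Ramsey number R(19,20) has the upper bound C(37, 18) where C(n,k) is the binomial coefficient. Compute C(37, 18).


R(19,20) <= C(19+20-2, 19-1) = C(37, 18)
C(37, 18) = 37! / (18! * 19!)
= 17672631900

17672631900


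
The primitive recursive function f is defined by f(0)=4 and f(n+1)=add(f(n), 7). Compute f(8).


f(0) = 4
f(1) = add(f(0), 7) = add(4, 7) = 11
f(2) = add(f(1), 7) = add(11, 7) = 18
f(3) = add(f(2), 7) = add(18, 7) = 25
f(4) = add(f(3), 7) = add(25, 7) = 32
f(5) = add(f(4), 7) = add(32, 7) = 39
f(6) = add(f(5), 7) = add(39, 7) = 46
f(7) = add(f(6), 7) = add(46, 7) = 53
f(8) = add(f(7), 7) = add(53, 7) = 60


60


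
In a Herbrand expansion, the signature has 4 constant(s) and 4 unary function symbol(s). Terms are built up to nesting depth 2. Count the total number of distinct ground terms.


Herbrand terms by depth:
Depth 0: 4 constants
Depth 1: 16 new terms (running total: 20)
Depth 2: 64 new terms (running total: 84)
Total distinct ground terms = 84

84


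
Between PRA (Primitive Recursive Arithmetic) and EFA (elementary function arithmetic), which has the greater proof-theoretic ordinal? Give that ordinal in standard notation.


Proof-theoretic ordinal of PRA (Primitive Recursive Arithmetic): omega^omega
Proof-theoretic ordinal of EFA (elementary function arithmetic): omega^3
Comparing: omega^3 < omega^omega.
The larger ordinal is omega^omega (from PRA (Primitive Recursive Arithmetic)).

omega^omega


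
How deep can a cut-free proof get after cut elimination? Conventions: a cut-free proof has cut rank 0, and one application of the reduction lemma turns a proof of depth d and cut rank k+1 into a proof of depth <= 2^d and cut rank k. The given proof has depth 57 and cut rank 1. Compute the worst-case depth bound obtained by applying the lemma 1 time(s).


Each rank reduction sends depth d to at most 2^d; cut rank r needs r reductions.
2_0(57) = 57
2_1(57) = 2^57 = 144115188075855872
Cut-free depth bound = 144115188075855872

144115188075855872


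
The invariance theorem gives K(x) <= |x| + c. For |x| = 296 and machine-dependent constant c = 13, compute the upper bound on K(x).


K(x) <= |x| + c = 296 + 13 = 309

309


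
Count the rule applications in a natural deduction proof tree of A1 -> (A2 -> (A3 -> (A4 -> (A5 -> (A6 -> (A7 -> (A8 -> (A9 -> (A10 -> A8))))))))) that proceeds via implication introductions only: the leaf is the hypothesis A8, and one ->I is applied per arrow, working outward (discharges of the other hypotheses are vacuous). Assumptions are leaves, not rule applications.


The formula has 10 arrows (->); its innermost consequent A8 is one of the antecedents,
so the proof starts from the hypothesis leaf A8 (not a rule application) and closes one arrow per ->I.
Building A1 -> (A2 -> (A3 -> (A4 -> (A5 -> (A6 -> (A7 -> (A8 -> (A9 -> (A10 -> A8))))))))) therefore takes 10 nested implication introductions.
Total inference nodes = 10

10


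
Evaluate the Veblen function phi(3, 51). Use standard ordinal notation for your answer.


phi(3, 51):
phi(3, beta) = eta_beta (the beta-th eta number, fixed point of zeta).
phi(3, 51) = eta_51

eta_51


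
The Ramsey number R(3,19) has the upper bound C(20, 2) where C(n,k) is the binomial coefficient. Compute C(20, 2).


R(3,19) <= C(3+19-2, 3-1) = C(20, 2)
C(20, 2) = 20! / (2! * 18!)
= 190

190


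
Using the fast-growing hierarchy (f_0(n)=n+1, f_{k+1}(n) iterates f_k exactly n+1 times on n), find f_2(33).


f_2(33) = f_1^34(33)
f_1(m) = 2m + 1.
Iterating: f_1^k(n) = 2^k*(n+1) - 1.
f_2(33) = 2^34*(33+1) - 1 = 17179869184*34 - 1 = 584115552255

584115552255


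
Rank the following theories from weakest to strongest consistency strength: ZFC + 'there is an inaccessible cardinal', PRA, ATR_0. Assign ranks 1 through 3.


Ordering by consistency strength:
1. PRA
2. ATR_0
3. ZFC + 'there is an inaccessible cardinal'


ZFC + 'there is an inaccessible cardinal'=3, PRA=1, ATR_0=2


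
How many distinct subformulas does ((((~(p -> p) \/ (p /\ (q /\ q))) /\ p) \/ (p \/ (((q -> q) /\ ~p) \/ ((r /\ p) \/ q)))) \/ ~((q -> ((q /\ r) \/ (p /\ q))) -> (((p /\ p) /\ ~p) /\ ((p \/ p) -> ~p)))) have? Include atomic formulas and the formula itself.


Formula: ((((~(p -> p) \/ (p /\ (q /\ q))) /\ p) \/ (p \/ (((q -> q) /\ ~p) \/ ((r /\ p) \/ q)))) \/ ~((q -> ((q /\ r) \/ (p /\ q))) -> (((p /\ p) /\ ~p) /\ ((p \/ p) -> ~p))))
Subformulas found:
  1. r
  2. q
  3. p
  4. ~p
  5. (p \/ p)
  6. (q /\ r)
  7. (r /\ p)
  8. (p /\ q)
  9. (q /\ q)
  10. (p -> p)
  11. (q -> q)
  12. (p /\ p)
  13. ~(p -> p)
  14. (p /\ (q /\ q))
  15. ((r /\ p) \/ q)
  16. ((p /\ p) /\ ~p)
  17. ((p \/ p) -> ~p)
  18. ((q -> q) /\ ~p)
  19. ((q /\ r) \/ (p /\ q))
  20. (q -> ((q /\ r) \/ (p /\ q)))
  21. (~(p -> p) \/ (p /\ (q /\ q)))
  22. ((~(p -> p) \/ (p /\ (q /\ q))) /\ p)
  23. (((q -> q) /\ ~p) \/ ((r /\ p) \/ q))
  24. (((p /\ p) /\ ~p) /\ ((p \/ p) -> ~p))
  25. (p \/ (((q -> q) /\ ~p) \/ ((r /\ p) \/ q)))
  26. ((q -> ((q /\ r) \/ (p /\ q))) -> (((p /\ p) /\ ~p) /\ ((p \/ p) -> ~p)))
  27. ~((q -> ((q /\ r) \/ (p /\ q))) -> (((p /\ p) /\ ~p) /\ ((p \/ p) -> ~p)))
  28. (((~(p -> p) \/ (p /\ (q /\ q))) /\ p) \/ (p \/ (((q -> q) /\ ~p) \/ ((r /\ p) \/ q))))
  29. ((((~(p -> p) \/ (p /\ (q /\ q))) /\ p) \/ (p \/ (((q -> q) /\ ~p) \/ ((r /\ p) \/ q)))) \/ ~((q -> ((q /\ r) \/ (p /\ q))) -> (((p /\ p) /\ ~p) /\ ((p \/ p) -> ~p))))
Total distinct subformulas = 29

29


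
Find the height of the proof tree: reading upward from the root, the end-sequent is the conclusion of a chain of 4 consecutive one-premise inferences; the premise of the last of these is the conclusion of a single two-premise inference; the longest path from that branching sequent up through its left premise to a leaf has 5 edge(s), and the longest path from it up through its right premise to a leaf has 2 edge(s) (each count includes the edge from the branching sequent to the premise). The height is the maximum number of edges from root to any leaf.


Longest path through the left premise: 5 edges (measured from the branching sequent)
Longest path through the right premise: 2 edges
Height of the subtree rooted at the branching sequent: max(5, 2) = 5
The branching sequent sits 4 edges above the root (the chain of one-premise inferences), so height = 5 + 4 = 9

9


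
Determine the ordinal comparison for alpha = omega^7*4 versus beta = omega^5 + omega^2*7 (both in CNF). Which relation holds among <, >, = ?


Compare term by term from highest exponent:
alpha = omega^7*4
beta = omega^5 + omega^2*7
Term 1: alpha has omega^7*4, beta has omega^5*1
Term 2: alpha has omega^0*0, beta has omega^2*7
Result: alpha > beta

alpha > beta


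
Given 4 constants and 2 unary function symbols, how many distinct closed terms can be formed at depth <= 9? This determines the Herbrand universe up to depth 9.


Herbrand terms by depth:
Depth 0: 4 constants
Depth 1: 8 new terms (running total: 12)
Depth 2: 16 new terms (running total: 28)
Depth 3: 32 new terms (running total: 60)
Depth 4: 64 new terms (running total: 124)
Depth 5: 128 new terms (running total: 252)
Depth 6: 256 new terms (running total: 508)
Depth 7: 512 new terms (running total: 1020)
Depth 8: 1024 new terms (running total: 2044)
Depth 9: 2048 new terms (running total: 4092)
Total distinct ground terms = 4092

4092


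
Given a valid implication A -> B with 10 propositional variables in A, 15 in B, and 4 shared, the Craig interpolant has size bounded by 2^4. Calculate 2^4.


Shared atoms = 4
Craig interpolant size bound = 2^4
= 16

16


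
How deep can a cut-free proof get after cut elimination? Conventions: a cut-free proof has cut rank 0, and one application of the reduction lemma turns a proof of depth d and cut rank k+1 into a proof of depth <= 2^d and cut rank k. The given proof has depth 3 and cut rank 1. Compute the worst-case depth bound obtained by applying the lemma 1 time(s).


Each rank reduction sends depth d to at most 2^d; cut rank r needs r reductions.
2_0(3) = 3
2_1(3) = 2^3 = 8
Cut-free depth bound = 8

8


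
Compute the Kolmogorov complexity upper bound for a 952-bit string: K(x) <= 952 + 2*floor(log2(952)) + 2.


floor(log2(952)) = 9
2 * 9 = 18
K(x) <= 952 + 18 + 2 = 972

972


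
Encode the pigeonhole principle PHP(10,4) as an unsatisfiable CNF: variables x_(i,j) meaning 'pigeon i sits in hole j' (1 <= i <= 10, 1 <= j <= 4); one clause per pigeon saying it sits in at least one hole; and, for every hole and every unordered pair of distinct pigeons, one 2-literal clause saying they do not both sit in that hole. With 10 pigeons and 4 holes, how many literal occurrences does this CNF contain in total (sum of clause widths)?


PHP(10,4): 10 pigeons, 4 holes, 10*4 = 40 variables.
- pigeon clauses: one per pigeon -> 10 clauses of width 4 -> 40 literals
- hole clauses: 4 holes * C(10,2) = 4 * 45 -> 180 clauses of width 2 -> 360 literals
Total literal occurrences = 40 + 360 = 400

400


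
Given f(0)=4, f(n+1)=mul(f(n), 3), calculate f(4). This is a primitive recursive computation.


f(0) = 4
f(1) = mul(f(0), 3) = mul(4, 3) = 12
f(2) = mul(f(1), 3) = mul(12, 3) = 36
f(3) = mul(f(2), 3) = mul(36, 3) = 108
f(4) = mul(f(3), 3) = mul(108, 3) = 324


324


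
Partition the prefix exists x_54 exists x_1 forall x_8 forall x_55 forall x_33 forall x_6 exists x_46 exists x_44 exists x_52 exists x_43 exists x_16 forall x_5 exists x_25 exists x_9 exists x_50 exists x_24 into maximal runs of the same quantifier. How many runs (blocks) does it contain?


Alternations = 4.
Blocks = alternations + 1 = 5

5


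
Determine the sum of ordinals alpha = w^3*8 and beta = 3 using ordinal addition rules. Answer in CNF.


Ordinal addition w^3*8 + 3:
Leading exponent of alpha (3) > leading exponent of beta (0).
Since alpha's term has higher exponent than beta's leading term,
the sum is simply alpha followed by beta.
Result = w^3*8 + 3

w^3*8 + 3


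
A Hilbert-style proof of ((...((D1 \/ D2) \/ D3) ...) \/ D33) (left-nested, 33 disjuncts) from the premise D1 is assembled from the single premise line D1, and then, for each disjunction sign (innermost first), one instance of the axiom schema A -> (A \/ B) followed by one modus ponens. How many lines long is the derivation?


Building the left-nested 33-ary disjunction from D1:
- 1 premise line (D1)
- 33 disjuncts means 32 disjunction signs; each needs 1 axiom instance + 1 MP = 2 lines: 2 * 32 = 64
Total = 1 + 64 = 65 lines.

65


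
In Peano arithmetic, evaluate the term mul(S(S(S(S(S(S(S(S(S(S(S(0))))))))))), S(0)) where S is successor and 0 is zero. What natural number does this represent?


mul(S^11(0), S^1(0)):
S^11(0) = 11
S^1(0) = 1
11 * 1 = 11

11


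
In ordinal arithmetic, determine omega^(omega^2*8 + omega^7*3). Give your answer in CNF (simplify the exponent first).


omega^(omega^2*8 + omega^7*3):
In ordinal addition a term is absorbed by a following term of strictly larger exponent: 2 < 7, so omega^2*8 + omega^7*3 = omega^7*3.
omega raised to a CNF ordinal is a single CNF term: Result = omega^(omega^7*3)

omega^(omega^7*3)


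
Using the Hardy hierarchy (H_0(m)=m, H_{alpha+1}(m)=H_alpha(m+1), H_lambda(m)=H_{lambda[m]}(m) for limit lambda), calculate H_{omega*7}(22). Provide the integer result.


H_{omega*7}(22):
For the Hardy hierarchy, H_{omega*k}(n) = 2^k * n.
2^7 = 128.
128 * 22 = 2816

2816


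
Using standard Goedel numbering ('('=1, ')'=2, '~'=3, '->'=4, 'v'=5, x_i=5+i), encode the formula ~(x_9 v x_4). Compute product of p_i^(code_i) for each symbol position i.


Formula: ~(x_9 v x_4)
Symbol codes: [3, 1, 14, 5, 9, 2]
Primes: [2, 3, 5, 7, 11, 13]
p_1^3 = 2^3 = 8
p_2^1 = 3^1 = 3
p_3^14 = 5^14 = 6103515625
p_4^5 = 7^5 = 16807
p_5^9 = 11^9 = 2357947691
p_6^2 = 13^2 = 169
Product = 981075371543796826171875000

981075371543796826171875000


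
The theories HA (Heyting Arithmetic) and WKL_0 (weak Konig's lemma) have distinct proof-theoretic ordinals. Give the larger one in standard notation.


Proof-theoretic ordinal of HA (Heyting Arithmetic): epsilon_0
Proof-theoretic ordinal of WKL_0 (weak Konig's lemma): omega^omega
Comparing: omega^omega < epsilon_0.
The larger ordinal is epsilon_0 (from HA (Heyting Arithmetic)).

epsilon_0


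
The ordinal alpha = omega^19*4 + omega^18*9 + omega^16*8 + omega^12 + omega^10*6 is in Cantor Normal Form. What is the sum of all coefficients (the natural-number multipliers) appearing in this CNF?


CNF: omega^19*4 + omega^18*9 + omega^16*8 + omega^12 + omega^10*6
Coefficients: 4 + 9 + 8 + 1 + 6 = 28

28


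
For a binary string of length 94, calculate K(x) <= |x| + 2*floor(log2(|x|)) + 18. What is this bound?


floor(log2(94)) = 6
2 * 6 = 12
K(x) <= 94 + 12 + 18 = 124

124


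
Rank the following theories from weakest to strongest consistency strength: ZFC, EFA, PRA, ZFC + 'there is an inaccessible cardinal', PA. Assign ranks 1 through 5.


Ordering by consistency strength:
1. EFA
2. PRA
3. PA
4. ZFC
5. ZFC + 'there is an inaccessible cardinal'


ZFC=4, EFA=1, PRA=2, ZFC + 'there is an inaccessible cardinal'=5, PA=3


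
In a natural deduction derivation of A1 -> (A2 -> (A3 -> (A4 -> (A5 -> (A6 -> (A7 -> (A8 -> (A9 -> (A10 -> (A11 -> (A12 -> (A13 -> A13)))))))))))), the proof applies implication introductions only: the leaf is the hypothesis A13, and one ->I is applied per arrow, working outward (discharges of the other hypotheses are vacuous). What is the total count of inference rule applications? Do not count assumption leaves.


The formula has 13 arrows (->); its innermost consequent A13 is one of the antecedents,
so the proof starts from the hypothesis leaf A13 (not a rule application) and closes one arrow per ->I.
Building A1 -> (A2 -> (A3 -> (A4 -> (A5 -> (A6 -> (A7 -> (A8 -> (A9 -> (A10 -> (A11 -> (A12 -> (A13 -> A13)))))))))))) therefore takes 13 nested implication introductions.
Total inference nodes = 13

13


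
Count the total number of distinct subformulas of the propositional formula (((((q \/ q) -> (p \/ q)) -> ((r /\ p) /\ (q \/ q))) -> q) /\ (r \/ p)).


Formula: (((((q \/ q) -> (p \/ q)) -> ((r /\ p) /\ (q \/ q))) -> q) /\ (r \/ p))
Subformulas found:
  1. q
  2. r
  3. p
  4. (r /\ p)
  5. (p \/ q)
  6. (r \/ p)
  7. (q \/ q)
  8. ((q \/ q) -> (p \/ q))
  9. ((r /\ p) /\ (q \/ q))
  10. (((q \/ q) -> (p \/ q)) -> ((r /\ p) /\ (q \/ q)))
  11. ((((q \/ q) -> (p \/ q)) -> ((r /\ p) /\ (q \/ q))) -> q)
  12. (((((q \/ q) -> (p \/ q)) -> ((r /\ p) /\ (q \/ q))) -> q) /\ (r \/ p))
Total distinct subformulas = 12

12


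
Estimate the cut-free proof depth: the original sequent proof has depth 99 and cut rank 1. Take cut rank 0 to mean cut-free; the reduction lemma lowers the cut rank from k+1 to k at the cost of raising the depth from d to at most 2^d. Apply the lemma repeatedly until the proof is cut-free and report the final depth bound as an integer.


Each rank reduction sends depth d to at most 2^d; cut rank r needs r reductions.
2_0(99) = 99
2_1(99) = 2^99 = 633825300114114700748351602688
Cut-free depth bound = 633825300114114700748351602688

633825300114114700748351602688


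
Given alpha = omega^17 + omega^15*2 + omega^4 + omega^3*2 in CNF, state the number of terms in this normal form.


CNF: omega^17 + omega^15*2 + omega^4 + omega^3*2
Count the summands separated by '+':
  term 1: omega^17
  term 2: omega^15*2
  term 3: omega^4
  term 4: omega^3*2
Total terms = 4

4


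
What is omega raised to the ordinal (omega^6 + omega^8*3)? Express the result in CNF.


omega^(omega^6 + omega^8*3):
In ordinal addition a term is absorbed by a following term of strictly larger exponent: 6 < 8, so omega^6 + omega^8*3 = omega^8*3.
omega raised to a CNF ordinal is a single CNF term: Result = omega^(omega^8*3)

omega^(omega^8*3)


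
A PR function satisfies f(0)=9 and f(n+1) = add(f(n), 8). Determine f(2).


f(0) = 9
f(1) = add(f(0), 8) = add(9, 8) = 17
f(2) = add(f(1), 8) = add(17, 8) = 25


25
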